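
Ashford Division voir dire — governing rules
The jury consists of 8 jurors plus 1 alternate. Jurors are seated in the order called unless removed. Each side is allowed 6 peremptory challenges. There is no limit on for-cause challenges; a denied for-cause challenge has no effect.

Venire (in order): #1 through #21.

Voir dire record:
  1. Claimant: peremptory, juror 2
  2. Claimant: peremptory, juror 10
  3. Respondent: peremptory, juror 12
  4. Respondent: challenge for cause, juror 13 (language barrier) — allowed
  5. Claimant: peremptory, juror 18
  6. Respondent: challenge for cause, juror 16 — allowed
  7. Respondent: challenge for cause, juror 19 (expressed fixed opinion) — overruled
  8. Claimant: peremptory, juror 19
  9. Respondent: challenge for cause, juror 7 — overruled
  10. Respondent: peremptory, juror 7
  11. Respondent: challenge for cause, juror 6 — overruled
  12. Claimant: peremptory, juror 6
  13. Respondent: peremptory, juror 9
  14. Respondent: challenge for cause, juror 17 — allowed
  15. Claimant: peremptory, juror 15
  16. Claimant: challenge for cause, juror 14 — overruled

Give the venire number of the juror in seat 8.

Removed: #2, #6, #7, #9, #10, #12, #13, #15, #16, #17, #18, #19. (#14 stays — for-cause denied.)
Filling seats in venire order through position 8: #1, #3, #4, #5, #8, #11, #14, #20.
So seat 8 is #20.

20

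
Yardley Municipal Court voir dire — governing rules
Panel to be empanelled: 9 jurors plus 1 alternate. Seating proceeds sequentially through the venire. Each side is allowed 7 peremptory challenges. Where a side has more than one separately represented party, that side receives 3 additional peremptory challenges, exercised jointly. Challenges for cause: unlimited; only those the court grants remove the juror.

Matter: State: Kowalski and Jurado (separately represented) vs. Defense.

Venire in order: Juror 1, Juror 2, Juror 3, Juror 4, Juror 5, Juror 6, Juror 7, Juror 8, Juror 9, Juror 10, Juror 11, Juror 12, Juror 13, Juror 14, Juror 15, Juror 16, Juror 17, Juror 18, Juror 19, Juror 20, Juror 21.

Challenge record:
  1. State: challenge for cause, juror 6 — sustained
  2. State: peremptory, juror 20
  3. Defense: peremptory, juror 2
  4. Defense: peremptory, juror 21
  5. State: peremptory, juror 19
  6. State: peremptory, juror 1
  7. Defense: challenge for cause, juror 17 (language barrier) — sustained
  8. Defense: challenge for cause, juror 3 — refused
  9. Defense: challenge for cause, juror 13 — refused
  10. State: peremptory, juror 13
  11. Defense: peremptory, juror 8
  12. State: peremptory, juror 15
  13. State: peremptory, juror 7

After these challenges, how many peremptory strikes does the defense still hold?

4

Defense allotment: 7.
Defense peremptories used: #2, #21, #8 — 3 (for-cause on #17, #3, #13 don't count).
Remaining: 7 − 3 = 4.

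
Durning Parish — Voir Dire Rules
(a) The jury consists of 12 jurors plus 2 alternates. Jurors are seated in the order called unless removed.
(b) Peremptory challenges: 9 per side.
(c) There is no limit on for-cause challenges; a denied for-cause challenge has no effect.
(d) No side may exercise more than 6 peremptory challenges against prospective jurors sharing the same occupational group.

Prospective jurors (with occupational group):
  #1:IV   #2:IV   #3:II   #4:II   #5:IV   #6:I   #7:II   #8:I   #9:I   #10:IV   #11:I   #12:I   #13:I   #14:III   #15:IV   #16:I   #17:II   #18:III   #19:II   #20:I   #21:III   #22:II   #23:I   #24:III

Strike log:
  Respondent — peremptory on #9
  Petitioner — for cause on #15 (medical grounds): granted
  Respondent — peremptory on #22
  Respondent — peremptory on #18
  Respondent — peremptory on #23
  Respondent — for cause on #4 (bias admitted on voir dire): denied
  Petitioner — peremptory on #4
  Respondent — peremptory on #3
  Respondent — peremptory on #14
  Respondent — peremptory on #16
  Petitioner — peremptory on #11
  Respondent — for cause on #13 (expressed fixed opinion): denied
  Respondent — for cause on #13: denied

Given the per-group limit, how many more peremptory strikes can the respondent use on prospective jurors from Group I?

Respondent peremptories so far: #9, #22, #18, #23, #3, #14, #16 — 7 of 9 used, 2 left overall.
Against Group I: #9, #23, #16 — 3 used; per-group cap 6 leaves 3.
Binding limit: min(2, 3) = 2.

2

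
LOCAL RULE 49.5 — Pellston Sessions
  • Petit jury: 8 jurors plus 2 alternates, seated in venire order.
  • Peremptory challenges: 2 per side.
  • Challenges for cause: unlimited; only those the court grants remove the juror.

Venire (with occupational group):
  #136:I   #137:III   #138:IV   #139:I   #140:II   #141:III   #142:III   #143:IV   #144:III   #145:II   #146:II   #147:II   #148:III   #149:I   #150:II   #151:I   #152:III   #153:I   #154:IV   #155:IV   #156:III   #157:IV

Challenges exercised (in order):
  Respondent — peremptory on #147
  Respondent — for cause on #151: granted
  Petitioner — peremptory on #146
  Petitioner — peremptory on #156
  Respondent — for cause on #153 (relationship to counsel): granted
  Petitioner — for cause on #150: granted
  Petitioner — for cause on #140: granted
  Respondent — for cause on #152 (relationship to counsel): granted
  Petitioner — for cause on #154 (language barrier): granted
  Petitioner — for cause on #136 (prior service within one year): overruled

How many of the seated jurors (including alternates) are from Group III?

Removed: #140, #146, #147, #150, #151, #152, #153, #154, #156.
Seated (10 incl. alternates): #136, #137, #138, #139, #141, #142, #143, #144, #145, #148.
Of those, in Group III: #137, #141, #142, #144, #148 → 5.

5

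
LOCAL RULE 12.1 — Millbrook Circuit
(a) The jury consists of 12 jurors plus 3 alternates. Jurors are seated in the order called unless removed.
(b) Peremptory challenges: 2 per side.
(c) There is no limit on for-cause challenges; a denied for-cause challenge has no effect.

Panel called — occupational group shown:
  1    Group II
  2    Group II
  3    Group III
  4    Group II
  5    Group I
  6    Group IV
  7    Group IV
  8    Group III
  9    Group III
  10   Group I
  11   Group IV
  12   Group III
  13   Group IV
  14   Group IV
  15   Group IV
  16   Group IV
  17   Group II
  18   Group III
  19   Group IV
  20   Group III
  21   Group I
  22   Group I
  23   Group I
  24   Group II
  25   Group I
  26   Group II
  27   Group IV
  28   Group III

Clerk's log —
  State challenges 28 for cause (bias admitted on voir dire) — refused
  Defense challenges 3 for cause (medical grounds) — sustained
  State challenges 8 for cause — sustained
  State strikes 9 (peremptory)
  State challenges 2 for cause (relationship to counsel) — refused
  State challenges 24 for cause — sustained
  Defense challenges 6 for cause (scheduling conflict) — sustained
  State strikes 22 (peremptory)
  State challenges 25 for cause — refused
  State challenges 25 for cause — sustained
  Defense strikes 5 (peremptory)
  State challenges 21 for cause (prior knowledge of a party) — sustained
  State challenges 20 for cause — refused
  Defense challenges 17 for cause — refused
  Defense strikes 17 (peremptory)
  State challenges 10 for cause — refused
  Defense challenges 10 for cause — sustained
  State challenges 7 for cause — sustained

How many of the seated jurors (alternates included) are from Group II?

4

Removed: #3, #5, #6, #7, #8, #9, #10, #17, #21, #22, #24, #25.
Seated (15 incl. alternates): #1, #2, #4, #11, #12, #13, #14, #15, #16, #18, #19, #20, #23, #26, #27.
Of those, in Group II: #1, #2, #4, #26 → 4.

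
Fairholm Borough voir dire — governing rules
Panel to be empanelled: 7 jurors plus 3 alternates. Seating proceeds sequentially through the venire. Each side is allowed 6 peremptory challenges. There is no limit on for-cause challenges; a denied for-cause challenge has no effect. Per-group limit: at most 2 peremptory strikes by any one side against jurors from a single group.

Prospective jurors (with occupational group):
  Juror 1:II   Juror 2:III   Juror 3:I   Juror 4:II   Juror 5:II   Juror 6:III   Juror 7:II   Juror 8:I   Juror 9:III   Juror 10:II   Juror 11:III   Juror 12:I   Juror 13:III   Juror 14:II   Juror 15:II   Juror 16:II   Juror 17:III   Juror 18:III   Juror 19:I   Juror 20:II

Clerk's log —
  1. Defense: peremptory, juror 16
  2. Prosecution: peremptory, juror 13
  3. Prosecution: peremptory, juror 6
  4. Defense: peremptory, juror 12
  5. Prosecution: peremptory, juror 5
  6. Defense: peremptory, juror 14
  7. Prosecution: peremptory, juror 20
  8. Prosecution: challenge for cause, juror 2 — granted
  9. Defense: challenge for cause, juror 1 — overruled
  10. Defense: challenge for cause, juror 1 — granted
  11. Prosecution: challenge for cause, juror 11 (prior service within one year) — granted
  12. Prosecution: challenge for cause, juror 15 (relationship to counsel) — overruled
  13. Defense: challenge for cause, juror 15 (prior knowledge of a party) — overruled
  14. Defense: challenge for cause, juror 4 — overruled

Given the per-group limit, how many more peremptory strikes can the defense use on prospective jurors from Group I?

1

Defense peremptories so far: #16, #12, #14 — 3 of 6 used, 3 left overall.
Against Group I: #12 — 1 used; per-group cap 2 leaves 1.
Binding limit: min(3, 1) = 1.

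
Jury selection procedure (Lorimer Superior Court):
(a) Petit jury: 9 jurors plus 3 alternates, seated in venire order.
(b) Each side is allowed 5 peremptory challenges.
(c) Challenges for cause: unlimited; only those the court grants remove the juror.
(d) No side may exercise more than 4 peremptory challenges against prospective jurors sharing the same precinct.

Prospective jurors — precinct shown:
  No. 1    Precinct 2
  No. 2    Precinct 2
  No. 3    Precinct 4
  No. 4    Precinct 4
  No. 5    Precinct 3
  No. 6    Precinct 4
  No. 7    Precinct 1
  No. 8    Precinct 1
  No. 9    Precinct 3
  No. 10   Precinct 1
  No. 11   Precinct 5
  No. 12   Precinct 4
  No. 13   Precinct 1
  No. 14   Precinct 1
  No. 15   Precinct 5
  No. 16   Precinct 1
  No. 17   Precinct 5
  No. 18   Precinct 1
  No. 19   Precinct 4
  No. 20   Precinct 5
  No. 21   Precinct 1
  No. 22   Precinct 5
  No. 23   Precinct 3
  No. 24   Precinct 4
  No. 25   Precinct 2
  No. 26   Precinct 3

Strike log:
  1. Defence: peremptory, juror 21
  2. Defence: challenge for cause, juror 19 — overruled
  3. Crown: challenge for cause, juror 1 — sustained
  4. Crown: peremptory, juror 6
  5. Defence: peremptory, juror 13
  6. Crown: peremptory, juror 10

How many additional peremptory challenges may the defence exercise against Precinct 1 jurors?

Defence peremptories so far: #21, #13 — 2 of 5 used, 3 left overall.
Against Precinct 1: #21, #13 — 2 used; per-precinct cap 4 leaves 2.
Binding limit: min(3, 2) = 2.

2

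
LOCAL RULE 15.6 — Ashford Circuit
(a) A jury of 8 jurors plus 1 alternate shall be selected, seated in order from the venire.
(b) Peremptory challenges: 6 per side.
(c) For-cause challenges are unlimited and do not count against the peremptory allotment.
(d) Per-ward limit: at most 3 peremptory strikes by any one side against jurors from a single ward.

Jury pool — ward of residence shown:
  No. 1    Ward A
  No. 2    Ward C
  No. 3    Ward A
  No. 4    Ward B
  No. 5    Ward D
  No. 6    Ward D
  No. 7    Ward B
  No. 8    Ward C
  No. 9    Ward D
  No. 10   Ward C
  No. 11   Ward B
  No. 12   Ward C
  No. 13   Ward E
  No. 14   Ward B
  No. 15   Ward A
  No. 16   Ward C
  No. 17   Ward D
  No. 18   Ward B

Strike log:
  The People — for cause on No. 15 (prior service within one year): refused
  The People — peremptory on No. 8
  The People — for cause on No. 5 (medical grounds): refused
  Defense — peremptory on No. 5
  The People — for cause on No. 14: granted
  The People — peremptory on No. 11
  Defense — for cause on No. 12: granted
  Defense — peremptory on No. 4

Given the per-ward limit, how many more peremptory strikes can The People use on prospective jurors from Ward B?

The People peremptories so far: #8, #11 — 2 of 6 used, 4 left overall.
Against Ward B: #11 — 1 used; per-ward cap 3 leaves 2.
Binding limit: min(4, 2) = 2.

2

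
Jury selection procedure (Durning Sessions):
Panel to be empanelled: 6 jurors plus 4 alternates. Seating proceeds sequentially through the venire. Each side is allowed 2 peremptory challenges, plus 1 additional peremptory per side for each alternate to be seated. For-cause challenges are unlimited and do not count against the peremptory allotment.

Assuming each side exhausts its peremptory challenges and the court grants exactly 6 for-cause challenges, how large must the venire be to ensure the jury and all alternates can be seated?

28

Seats to fill: 6 + 4 alternates = 10.
Peremptories: 2 + 1×4 = 6 per side × 2 sides = 12.
For-cause removals: 6.
Minimum venire: 10 + 12 + 6 = 28.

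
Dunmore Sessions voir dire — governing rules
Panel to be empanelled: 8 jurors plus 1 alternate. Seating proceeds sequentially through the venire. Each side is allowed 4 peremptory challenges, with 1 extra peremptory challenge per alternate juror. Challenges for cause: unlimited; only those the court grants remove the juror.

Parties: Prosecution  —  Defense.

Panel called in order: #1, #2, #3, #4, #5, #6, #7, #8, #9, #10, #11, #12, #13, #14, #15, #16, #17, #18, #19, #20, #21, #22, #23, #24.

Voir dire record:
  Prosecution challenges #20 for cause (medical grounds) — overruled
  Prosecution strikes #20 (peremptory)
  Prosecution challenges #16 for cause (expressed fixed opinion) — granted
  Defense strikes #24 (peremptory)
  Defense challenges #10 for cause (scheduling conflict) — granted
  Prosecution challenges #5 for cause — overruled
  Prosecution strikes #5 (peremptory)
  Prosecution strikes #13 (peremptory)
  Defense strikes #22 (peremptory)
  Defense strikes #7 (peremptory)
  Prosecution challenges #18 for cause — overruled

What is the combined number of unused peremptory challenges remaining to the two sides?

Prosecution allotment: 4 base + 1 × 1 alternate = 5. Defense allotment: 4 base + 1 × 1 alternate = 5.
Prosecution peremptories used: #20, #5, #13 — 3 (for-cause on #20, #16, #5, #18 don't count).
Defense peremptories used: #24, #22, #7 — 3 (the for-cause on #10 doesn't count).
Remaining: (5 − 3) + (5 − 3) = 4.

4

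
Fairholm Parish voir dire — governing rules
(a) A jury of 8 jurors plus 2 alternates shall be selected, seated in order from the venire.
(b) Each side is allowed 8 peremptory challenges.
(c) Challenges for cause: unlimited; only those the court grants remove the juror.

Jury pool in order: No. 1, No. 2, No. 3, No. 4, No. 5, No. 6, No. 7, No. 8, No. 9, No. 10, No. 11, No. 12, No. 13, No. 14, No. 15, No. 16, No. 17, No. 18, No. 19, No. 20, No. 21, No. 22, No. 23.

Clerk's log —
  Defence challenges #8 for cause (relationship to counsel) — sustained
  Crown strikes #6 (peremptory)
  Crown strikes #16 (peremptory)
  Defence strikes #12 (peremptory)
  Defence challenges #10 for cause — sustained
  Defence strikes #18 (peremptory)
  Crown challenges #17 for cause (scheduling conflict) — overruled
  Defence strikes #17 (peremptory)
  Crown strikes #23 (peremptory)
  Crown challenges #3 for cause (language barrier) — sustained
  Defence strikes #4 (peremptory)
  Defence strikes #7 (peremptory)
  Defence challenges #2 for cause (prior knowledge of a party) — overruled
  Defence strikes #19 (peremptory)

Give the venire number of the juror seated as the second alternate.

21

Removed: #3, #4, #6, #7, #8, #10, #12, #16, #17, #18, #19, #23. (#2 stays — for-cause denied.)
Filling seats in venire order through position 10: #1, #2, #5, #9, #11, #13, #14, #15, #20, #21.
So alternate 2 is #21.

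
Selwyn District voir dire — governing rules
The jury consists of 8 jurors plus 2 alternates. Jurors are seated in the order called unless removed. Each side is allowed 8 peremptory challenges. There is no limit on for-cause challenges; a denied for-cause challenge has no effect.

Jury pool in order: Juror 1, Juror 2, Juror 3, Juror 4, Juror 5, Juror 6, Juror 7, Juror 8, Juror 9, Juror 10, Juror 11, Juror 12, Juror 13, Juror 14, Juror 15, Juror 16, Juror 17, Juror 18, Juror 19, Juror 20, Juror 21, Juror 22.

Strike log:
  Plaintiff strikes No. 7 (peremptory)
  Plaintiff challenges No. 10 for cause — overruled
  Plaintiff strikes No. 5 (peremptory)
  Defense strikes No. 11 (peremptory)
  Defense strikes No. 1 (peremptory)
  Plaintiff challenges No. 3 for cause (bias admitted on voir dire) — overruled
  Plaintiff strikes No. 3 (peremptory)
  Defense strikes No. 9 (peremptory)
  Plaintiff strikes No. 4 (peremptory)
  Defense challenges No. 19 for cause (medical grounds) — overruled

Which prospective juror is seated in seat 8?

Removed: #1, #3, #4, #5, #7, #9, #11. (#10, #19 stay — for-cause denied.)
Seating in order: seats 1–8 → #2, #6, #8, #10, #12, #13, #14, #15; alternates → #16, #17.
So seat 8 is #15.

15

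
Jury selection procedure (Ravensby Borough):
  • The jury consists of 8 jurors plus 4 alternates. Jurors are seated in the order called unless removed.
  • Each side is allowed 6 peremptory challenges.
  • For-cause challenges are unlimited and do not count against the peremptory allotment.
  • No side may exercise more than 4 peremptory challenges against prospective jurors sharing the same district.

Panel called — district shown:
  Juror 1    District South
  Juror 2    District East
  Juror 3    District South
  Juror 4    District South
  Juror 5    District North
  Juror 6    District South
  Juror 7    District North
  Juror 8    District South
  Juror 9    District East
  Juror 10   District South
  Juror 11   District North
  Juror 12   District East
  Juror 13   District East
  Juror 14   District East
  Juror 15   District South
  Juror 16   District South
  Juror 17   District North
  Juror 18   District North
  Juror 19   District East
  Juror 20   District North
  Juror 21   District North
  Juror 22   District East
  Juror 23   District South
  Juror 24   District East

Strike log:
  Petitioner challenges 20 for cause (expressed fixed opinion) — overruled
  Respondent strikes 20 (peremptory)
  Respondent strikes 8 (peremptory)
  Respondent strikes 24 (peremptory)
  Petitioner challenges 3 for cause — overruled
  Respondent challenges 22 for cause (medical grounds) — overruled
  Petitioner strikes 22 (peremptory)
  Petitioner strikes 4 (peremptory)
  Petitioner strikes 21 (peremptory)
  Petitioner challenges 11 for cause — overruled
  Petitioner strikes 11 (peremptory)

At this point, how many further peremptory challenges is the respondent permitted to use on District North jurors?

Respondent peremptories so far: #20, #8, #24 — 3 of 6 used, 3 left overall.
Against District North: #20 — 1 used; per-district cap 4 leaves 3.
Binding limit: min(3, 3) = 3.

3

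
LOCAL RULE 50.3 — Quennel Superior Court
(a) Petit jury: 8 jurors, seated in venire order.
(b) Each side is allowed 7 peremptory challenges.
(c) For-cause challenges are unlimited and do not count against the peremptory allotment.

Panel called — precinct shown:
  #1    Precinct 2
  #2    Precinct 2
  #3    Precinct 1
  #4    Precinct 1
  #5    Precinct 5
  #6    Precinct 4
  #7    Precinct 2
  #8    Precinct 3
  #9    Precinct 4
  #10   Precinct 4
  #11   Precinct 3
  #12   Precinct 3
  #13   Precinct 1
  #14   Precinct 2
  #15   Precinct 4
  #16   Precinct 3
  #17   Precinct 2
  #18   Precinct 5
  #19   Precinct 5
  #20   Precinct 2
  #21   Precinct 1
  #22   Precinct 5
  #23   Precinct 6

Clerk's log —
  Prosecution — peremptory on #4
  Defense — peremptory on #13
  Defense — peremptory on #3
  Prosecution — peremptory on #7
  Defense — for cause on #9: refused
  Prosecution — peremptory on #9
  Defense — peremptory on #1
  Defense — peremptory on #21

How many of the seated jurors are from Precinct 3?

Removed: #1, #3, #4, #7, #9, #13, #21.
Seated jurors 1–8: #2, #5, #6, #8, #10, #11, #12, #14.
Of those, in Precinct 3: #8, #11, #12 → 3.

3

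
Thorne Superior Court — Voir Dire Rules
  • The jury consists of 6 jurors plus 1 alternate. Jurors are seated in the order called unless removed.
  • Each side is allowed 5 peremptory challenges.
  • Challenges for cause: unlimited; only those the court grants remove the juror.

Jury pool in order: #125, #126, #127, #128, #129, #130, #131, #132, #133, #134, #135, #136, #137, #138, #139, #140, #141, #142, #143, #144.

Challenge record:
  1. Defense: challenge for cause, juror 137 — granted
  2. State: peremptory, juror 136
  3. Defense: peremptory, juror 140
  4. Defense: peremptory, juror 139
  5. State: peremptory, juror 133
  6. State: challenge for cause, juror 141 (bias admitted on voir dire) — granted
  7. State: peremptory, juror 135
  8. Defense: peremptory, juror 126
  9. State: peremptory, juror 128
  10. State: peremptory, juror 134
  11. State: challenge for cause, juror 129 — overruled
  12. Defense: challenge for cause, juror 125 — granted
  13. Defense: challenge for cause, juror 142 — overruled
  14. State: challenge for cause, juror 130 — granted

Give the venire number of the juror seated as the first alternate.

143

Removed: #125, #126, #128, #130, #133, #134, #135, #136, #137, #139, #140, #141. (#129, #142 stay — for-cause denied.)
Seating in order: seats 1–6 → #127, #129, #131, #132, #138, #142; alternates → #143.
So alternate 1 is #143.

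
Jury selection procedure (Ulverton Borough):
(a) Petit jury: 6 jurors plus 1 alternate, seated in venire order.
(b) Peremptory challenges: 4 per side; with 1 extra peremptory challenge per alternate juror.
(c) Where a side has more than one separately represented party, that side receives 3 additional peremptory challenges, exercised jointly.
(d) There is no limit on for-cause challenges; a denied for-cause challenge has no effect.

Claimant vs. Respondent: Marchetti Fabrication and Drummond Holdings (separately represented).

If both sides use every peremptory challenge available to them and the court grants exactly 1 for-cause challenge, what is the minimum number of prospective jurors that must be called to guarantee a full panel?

Seats to fill: 6 + 1 alternates = 7.
Peremptories — Claimant: 4 + 1×1 = 5; Respondent: 4 + 1×1 + 3 = 8; total 13.
For-cause removals: 1.
Minimum venire: 7 + 13 + 1 = 21.

21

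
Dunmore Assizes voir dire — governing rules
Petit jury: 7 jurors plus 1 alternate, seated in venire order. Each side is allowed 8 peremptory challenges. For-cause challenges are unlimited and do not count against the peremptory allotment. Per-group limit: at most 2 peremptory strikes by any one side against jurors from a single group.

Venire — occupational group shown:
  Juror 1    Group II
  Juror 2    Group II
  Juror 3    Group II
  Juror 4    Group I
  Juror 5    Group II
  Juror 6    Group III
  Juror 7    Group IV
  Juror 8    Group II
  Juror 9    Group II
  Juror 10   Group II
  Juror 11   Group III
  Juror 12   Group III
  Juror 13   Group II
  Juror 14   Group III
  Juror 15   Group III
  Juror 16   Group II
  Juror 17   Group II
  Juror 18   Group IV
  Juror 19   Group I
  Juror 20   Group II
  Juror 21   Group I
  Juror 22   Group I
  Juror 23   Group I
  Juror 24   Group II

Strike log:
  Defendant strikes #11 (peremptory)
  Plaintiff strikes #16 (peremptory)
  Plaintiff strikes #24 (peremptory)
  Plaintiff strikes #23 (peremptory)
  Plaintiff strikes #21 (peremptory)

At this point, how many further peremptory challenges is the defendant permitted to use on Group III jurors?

Defendant peremptories so far: #11 — 1 of 8 used, 7 left overall.
Against Group III: #11 — 1 used; per-group cap 2 leaves 1.
Binding limit: min(7, 1) = 1.

1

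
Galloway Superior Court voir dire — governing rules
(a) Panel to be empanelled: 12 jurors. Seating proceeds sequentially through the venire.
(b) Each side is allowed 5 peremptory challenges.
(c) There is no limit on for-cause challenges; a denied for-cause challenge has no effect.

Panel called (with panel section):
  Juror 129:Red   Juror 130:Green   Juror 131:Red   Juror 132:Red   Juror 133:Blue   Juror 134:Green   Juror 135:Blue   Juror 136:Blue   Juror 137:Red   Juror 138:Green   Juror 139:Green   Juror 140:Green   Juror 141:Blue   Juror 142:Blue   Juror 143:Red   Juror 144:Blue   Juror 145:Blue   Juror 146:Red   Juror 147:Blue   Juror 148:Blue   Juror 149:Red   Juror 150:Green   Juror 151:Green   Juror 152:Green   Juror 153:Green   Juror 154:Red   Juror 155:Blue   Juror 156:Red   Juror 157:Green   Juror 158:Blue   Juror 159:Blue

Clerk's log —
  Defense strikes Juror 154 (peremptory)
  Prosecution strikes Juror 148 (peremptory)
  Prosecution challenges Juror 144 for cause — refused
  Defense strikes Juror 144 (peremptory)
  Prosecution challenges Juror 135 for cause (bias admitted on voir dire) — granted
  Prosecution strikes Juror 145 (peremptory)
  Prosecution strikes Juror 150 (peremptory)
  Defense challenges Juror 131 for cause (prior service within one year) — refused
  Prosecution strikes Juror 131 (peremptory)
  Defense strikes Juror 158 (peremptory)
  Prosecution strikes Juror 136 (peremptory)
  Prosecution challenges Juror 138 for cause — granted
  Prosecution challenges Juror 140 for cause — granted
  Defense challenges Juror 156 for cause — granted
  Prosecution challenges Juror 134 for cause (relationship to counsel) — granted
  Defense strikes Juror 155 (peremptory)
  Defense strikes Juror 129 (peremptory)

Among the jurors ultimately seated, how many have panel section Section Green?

3

Removed: #129, #131, #134, #135, #136, #138, #140, #144, #145, #148, #150, #154, #155, #156, #158.
Seated jurors 1–12: #130, #132, #133, #137, #139, #141, #142, #143, #146, #147, #149, #151.
Of those, in Section Green: #130, #139, #151 → 3.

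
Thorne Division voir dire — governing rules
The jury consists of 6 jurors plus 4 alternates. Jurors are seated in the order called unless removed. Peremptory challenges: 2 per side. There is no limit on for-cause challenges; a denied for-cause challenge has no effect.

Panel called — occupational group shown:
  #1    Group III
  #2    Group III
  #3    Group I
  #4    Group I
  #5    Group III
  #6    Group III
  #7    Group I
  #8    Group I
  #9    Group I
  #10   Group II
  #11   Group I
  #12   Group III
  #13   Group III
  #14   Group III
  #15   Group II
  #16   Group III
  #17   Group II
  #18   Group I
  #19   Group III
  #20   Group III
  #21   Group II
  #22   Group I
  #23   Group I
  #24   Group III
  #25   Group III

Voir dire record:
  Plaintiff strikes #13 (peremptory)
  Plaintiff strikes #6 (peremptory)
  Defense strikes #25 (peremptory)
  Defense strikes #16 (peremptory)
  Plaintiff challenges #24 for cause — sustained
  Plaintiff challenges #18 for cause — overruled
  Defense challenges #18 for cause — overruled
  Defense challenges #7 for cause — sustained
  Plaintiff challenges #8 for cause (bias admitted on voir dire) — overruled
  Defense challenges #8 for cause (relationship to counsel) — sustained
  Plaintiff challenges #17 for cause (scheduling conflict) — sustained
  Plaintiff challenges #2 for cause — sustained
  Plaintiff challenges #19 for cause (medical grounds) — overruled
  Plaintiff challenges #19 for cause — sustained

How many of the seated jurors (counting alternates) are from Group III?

4

Removed: #2, #6, #7, #8, #13, #16, #17, #19, #24, #25.
Seated (10 incl. alternates): #1, #3, #4, #5, #9, #10, #11, #12, #14, #15.
Of those, in Group III: #1, #5, #12, #14 → 4.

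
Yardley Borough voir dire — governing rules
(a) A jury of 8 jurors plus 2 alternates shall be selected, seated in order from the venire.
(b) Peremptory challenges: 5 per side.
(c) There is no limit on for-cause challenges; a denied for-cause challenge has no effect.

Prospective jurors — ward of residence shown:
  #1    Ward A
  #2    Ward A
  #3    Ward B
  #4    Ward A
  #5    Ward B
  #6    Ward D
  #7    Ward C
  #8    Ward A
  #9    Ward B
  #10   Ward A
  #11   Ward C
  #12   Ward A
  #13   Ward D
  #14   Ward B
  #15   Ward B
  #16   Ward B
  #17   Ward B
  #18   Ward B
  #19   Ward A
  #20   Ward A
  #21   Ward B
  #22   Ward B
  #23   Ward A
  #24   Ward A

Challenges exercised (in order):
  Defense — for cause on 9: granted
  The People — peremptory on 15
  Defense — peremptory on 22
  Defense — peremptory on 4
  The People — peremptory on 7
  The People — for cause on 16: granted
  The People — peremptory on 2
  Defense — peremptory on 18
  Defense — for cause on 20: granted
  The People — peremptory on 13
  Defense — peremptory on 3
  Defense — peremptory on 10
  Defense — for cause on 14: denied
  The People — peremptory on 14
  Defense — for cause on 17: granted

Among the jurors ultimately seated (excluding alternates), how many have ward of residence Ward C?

1

Removed: #2, #3, #4, #7, #9, #10, #13, #14, #15, #16, #17, #18, #20, #22.
Seated jurors 1–8: #1, #5, #6, #8, #11, #12, #19, #21 (alternates #23, #24 not counted).
Of those, in Ward C: #11 → 1.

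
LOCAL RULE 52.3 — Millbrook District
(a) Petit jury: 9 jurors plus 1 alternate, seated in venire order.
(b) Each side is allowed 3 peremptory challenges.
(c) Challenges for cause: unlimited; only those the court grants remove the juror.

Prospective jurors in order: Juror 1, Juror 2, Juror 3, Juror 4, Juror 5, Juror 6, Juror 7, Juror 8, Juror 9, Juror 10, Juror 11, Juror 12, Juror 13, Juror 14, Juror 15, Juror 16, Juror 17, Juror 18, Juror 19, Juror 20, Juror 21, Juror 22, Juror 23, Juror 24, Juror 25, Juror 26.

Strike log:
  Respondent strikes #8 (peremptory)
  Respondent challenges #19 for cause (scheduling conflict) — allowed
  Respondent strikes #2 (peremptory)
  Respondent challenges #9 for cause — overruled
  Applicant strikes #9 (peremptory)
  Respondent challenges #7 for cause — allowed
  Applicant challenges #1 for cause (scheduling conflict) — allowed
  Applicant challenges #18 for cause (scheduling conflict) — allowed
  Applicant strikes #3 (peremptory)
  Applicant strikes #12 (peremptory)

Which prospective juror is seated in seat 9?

16

Removed: #1, #2, #3, #7, #8, #9, #12, #18, #19.
Filling seats in venire order through position 9: #4, #5, #6, #10, #11, #13, #14, #15, #16.
So seat 9 is #16.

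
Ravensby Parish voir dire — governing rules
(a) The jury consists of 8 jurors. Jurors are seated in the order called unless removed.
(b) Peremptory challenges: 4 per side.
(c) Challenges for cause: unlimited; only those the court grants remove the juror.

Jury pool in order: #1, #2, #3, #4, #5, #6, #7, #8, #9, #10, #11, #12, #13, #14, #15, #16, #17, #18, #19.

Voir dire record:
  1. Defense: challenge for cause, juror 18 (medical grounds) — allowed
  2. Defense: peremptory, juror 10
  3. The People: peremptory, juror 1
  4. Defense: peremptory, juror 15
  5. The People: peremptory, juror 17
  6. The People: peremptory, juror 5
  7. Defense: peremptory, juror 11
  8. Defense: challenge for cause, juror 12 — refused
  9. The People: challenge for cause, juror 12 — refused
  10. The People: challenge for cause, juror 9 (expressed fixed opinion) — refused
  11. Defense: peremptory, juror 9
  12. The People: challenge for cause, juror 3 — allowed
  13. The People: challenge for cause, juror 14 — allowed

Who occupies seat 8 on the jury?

16

Removed: #1, #3, #5, #9, #10, #11, #14, #15, #17, #18. (#12 stays — for-cause denied.)
Seating in order: seats 1–8 → #2, #4, #6, #7, #8, #12, #13, #16.
So seat 8 is #16.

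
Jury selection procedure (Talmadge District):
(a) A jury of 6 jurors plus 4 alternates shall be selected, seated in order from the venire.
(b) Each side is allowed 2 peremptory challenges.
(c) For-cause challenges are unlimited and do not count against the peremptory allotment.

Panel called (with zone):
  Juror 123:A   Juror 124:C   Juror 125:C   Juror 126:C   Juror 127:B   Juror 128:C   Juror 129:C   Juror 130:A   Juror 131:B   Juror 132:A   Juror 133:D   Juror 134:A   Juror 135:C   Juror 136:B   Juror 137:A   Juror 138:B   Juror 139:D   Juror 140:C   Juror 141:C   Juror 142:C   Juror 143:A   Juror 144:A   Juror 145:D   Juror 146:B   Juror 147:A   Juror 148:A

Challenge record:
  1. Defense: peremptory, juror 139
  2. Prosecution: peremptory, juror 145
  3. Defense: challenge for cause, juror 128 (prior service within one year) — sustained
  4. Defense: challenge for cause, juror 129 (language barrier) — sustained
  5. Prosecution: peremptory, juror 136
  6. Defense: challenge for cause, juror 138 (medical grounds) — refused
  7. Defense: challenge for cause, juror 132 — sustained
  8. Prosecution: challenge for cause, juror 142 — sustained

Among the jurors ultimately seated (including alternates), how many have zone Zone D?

1

Removed: #128, #129, #132, #136, #139, #142, #145.
Seated (10 incl. alternates): #123, #124, #125, #126, #127, #130, #131, #133, #134, #135.
Of those, in Zone D: #133 → 1.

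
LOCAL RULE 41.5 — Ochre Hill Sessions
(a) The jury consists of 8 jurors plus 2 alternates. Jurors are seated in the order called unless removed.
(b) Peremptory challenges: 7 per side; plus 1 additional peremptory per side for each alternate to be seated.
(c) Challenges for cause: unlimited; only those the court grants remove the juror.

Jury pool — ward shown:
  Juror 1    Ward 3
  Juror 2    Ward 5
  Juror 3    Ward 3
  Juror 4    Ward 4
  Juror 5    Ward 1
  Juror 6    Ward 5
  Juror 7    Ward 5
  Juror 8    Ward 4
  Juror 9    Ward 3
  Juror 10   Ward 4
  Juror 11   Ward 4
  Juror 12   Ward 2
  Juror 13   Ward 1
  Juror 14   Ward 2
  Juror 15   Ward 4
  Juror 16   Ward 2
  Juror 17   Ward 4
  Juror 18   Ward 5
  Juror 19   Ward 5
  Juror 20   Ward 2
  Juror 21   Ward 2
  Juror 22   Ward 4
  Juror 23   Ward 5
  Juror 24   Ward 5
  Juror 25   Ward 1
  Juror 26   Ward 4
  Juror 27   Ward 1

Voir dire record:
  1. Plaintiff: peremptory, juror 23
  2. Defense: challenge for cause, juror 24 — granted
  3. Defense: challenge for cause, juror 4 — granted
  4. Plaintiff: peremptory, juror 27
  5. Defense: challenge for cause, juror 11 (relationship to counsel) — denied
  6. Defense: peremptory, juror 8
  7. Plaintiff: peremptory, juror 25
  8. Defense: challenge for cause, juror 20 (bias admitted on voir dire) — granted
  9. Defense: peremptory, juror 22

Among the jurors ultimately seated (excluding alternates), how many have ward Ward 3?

Removed: #4, #8, #20, #22, #23, #24, #25, #27.
Seated jurors 1–8: #1, #2, #3, #5, #6, #7, #9, #10 (alternates #11, #12 not counted).
Of those, in Ward 3: #1, #3, #9 → 3.

3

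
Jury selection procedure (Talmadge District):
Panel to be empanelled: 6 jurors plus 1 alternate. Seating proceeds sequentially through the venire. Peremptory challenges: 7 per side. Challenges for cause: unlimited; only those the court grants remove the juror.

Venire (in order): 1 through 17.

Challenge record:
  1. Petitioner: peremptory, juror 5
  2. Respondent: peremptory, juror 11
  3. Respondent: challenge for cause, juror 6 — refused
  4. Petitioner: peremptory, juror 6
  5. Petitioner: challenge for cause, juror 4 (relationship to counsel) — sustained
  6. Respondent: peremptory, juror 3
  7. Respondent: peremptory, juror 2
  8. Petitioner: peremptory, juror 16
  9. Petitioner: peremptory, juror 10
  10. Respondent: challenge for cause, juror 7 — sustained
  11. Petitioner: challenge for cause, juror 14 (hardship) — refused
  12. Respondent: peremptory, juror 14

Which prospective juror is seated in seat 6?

15

Removed: #2, #3, #4, #5, #6, #7, #10, #11, #14, #16.
Seating in order: seats 1–6 → #1, #8, #9, #12, #13, #15; alternates → #17.
So seat 6 is #15.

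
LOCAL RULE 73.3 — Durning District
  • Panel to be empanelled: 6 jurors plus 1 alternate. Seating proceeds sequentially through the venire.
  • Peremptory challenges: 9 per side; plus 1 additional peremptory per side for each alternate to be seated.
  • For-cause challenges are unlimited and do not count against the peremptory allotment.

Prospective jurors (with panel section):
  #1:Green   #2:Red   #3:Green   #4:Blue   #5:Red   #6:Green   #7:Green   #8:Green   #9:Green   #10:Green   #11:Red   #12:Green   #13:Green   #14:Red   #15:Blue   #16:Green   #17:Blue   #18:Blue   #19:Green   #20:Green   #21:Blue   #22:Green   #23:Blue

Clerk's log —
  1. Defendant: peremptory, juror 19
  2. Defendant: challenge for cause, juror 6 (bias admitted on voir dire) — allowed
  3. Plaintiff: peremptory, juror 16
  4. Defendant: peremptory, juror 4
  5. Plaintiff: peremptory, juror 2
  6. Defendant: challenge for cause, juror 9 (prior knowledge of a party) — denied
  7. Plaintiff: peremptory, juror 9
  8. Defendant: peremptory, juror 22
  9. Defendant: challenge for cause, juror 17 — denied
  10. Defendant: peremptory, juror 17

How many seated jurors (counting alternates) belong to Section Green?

5

Removed: #2, #4, #6, #9, #16, #17, #19, #22.
Seated (7 incl. alternates): #1, #3, #5, #7, #8, #10, #11.
Of those, in Section Green: #1, #3, #7, #8, #10 → 5.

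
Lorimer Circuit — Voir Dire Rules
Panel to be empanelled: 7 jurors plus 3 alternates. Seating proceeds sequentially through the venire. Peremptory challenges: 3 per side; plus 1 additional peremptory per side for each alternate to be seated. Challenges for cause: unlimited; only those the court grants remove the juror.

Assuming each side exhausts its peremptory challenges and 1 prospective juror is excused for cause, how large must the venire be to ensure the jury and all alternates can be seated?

Seats to fill: 7 + 3 alternates = 10.
Peremptories: 3 + 1×3 = 6 per side × 2 sides = 12.
For-cause removals: 1.
Minimum venire: 10 + 12 + 1 = 23.

23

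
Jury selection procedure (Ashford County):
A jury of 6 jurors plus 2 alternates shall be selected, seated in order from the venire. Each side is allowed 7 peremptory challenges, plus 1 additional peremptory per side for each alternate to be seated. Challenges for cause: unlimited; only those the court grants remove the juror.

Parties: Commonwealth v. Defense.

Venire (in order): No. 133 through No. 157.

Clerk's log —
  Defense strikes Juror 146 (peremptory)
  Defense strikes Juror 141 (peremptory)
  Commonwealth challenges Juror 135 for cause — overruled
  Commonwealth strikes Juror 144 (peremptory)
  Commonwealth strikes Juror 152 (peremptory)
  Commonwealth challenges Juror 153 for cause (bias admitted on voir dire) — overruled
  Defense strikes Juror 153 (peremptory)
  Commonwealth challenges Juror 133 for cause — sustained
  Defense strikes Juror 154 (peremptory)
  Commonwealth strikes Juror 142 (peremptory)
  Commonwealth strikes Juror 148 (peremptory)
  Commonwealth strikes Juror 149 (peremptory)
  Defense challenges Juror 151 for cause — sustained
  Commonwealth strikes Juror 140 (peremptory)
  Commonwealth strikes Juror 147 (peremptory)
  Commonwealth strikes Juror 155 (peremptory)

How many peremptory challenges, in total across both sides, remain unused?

Commonwealth allotment: 7 base + 1 × 2 alternates = 9. Defense allotment: 7 base + 1 × 2 alternates = 9.
Commonwealth peremptories used: #144, #152, #142, #148, #149, #140, #147, #155 — 8 (for-cause on #135, #153, #133 don't count).
Defense peremptories used: #146, #141, #153, #154 — 4 (the for-cause on #151 doesn't count).
Remaining: (9 − 8) + (9 − 4) = 6.

6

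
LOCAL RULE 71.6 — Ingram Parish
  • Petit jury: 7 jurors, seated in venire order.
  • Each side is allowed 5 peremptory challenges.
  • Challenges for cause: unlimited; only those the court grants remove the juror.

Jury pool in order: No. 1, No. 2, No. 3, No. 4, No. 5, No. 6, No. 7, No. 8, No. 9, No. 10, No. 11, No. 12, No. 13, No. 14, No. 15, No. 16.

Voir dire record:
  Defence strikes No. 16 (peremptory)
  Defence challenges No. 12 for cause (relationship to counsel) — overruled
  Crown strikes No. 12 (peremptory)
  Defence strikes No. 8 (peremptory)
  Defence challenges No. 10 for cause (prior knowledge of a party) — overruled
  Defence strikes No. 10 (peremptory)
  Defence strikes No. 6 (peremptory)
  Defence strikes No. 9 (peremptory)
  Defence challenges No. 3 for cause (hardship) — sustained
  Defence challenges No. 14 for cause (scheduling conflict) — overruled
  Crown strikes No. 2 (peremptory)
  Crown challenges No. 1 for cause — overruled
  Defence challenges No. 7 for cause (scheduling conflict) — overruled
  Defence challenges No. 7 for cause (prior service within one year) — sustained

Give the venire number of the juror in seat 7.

15

Removed: #2, #3, #6, #7, #8, #9, #10, #12, #16. (#1, #14 stay — for-cause denied.)
Seating in order: seats 1–7 → #1, #4, #5, #11, #13, #14, #15.
So seat 7 is #15.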